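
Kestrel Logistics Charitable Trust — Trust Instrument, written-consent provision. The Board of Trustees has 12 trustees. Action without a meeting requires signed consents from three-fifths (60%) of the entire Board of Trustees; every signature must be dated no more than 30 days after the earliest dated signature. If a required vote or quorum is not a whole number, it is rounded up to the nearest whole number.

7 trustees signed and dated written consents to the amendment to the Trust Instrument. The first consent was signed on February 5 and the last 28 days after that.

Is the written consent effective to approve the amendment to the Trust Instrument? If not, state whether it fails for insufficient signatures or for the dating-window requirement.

Signatures required: three-fifths (60%) of 12 — 3/5 of 12 = 7.20, rounded up to 8, so 8 needed; 7 signed. Insufficient.
Dating window: the latest signature is 28 days after the earliest; the limit is 30 days. Within the window.

Not effective — insufficient signatures.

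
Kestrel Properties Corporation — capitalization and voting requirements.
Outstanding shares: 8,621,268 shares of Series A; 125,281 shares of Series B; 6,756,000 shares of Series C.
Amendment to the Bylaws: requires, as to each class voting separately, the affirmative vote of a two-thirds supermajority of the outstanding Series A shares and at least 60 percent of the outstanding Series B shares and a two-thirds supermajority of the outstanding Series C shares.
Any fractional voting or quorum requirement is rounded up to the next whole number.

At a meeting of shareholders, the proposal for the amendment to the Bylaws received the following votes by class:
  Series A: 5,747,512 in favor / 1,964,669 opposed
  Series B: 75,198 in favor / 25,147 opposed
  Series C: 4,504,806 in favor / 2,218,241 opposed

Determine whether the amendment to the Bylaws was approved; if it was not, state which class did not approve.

Series A: 2/3 of 8621268 = 5747512; 5,747,512 required, 5,747,512 in favor — approved.
Series B: 3/5 of 125281 = 75168.60, rounded up to 75169; 75,169 required, 75,198 in favor — approved.
Series C: 2/3 of 6756000 = 4504000; 4,504,000 required, 4,504,806 in favor — approved.

Approved — every class gave the required vote.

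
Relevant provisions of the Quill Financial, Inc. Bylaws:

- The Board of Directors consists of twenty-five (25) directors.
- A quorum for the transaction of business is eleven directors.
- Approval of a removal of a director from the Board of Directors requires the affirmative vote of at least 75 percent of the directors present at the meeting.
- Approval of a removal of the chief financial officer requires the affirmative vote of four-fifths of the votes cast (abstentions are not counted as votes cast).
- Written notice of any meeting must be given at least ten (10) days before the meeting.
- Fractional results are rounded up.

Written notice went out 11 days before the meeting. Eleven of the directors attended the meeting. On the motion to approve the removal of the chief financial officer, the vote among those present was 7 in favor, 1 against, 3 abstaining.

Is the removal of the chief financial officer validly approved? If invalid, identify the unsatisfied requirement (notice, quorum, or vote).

Valid — all requirements satisfied.

Notice: 11 days given; 10 required (11 ≥ 10). Satisfied.
Quorum: 11 present; quorum is 11. Satisfied.
Vote: the removal of the chief financial officer requires four-fifths of the votes cast (11 present − 3 abstaining = 8). 4/5 of 8 = 6.40, rounded up to 7, so 7 affirmative votes are needed; 7 voted in favor. Satisfied.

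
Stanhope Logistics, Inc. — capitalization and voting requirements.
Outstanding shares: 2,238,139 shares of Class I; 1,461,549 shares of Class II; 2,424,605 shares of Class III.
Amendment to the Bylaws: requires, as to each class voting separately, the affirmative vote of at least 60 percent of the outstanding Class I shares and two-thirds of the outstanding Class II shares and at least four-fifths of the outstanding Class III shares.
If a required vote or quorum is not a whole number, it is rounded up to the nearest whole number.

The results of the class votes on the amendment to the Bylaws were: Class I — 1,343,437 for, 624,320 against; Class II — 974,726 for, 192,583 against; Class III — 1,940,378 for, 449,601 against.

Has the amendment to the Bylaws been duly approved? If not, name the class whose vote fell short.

Approved — every class gave the required vote.

Class I: 3/5 of 2238139 = 1342883.40, rounded up to 1342884; 1,342,884 required, 1,343,437 in favor — approved.
Class II: 2/3 of 1461549 = 974366; 974,366 required, 974,726 in favor — approved.
Class III: 4/5 of 2424605 = 1939684; 1,939,684 required, 1,940,378 in favor — approved.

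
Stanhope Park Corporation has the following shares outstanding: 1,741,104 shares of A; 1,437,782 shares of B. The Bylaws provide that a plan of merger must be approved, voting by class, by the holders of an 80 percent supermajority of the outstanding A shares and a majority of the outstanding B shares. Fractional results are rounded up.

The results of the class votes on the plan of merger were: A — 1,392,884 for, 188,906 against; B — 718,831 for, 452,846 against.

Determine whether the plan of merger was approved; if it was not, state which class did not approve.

Not approved — the B shares did not give the required vote.

A: 4/5 of 1741104 = 1392883.20, rounded up to 1392884; 1,392,884 required, 1,392,884 in favor — approved.
B: a majority of 1437782 is 718892; 718,892 required, 718,831 in favor — not approved.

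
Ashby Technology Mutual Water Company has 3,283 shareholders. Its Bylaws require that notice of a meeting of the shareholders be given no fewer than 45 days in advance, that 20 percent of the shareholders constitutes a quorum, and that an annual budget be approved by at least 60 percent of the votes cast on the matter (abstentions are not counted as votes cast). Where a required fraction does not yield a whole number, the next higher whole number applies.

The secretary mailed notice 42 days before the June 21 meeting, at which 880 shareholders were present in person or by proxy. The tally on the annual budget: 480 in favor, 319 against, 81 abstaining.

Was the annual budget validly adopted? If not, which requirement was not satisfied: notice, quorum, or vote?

Notice: 42 days given; 45 required. Not satisfied.
Quorum: 20% of 3,283 = 656.60, rounded up to 657; 880 present. Satisfied.
Vote: requires three-fifths of the votes cast (880 − 81 abstaining = 799); 3/5 of 799 = 479.40, rounded up to 480, so 480 needed; 480 in favor. Satisfied.

Invalid — notice requirement not satisfied.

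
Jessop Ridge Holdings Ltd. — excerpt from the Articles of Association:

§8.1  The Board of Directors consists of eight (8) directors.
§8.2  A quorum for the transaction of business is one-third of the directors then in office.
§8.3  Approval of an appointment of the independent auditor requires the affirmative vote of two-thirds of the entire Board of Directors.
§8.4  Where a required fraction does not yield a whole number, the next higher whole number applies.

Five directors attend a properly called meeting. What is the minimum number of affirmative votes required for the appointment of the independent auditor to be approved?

The appointment of the independent auditor requires two-thirds of the entire Board of Directors (8).
2/3 of 8 = 5.33, rounded up to 6.
(Only 5 can vote, so the appointment of the independent auditor cannot pass at this meeting, but the required vote is still 6.)

6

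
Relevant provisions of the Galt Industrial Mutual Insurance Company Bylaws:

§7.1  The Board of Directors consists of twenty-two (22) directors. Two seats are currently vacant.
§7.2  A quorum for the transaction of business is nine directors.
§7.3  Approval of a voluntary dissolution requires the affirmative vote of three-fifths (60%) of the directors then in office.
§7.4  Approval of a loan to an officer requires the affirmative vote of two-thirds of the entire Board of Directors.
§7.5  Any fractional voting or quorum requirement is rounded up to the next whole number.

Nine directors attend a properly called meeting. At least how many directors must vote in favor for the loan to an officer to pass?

The loan to an officer requires two-thirds of the entire Board of Directors (22).
2/3 of 22 = 14.67, rounded up to 15.
(Only 9 can vote, so the loan to an officer cannot pass at this meeting, but the required vote is still 15.)

15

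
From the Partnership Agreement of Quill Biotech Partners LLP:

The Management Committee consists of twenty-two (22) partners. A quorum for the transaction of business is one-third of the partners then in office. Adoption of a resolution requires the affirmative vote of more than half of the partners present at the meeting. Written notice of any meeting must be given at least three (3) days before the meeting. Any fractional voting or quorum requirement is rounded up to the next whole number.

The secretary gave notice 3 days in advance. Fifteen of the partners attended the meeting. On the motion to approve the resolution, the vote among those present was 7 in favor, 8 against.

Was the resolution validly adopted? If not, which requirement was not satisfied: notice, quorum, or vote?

Notice: 3 days given; 3 required (3 ≥ 3). Satisfied.
Quorum: 15 present; quorum is 8. Satisfied.
Vote: the resolution requires a majority of the partners present (15). A majority of 15 is 8, so 8 affirmative votes are needed; 7 voted in favor. Not satisfied.

Invalid — vote requirement not satisfied.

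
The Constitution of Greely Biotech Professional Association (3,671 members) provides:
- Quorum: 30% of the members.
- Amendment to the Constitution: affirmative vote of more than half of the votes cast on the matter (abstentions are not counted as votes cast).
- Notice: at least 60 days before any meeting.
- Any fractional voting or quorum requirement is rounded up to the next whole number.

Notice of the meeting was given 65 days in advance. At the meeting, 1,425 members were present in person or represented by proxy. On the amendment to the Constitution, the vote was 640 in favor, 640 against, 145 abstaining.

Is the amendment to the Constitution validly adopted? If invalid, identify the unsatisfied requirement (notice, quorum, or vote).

Invalid — vote requirement not satisfied.

Notice: 65 days given; 60 required. Satisfied.
Quorum: 30% of 3,671 = 1,101.30, rounded up to 1,102; 1,425 present. Satisfied.
Vote: requires a majority of the votes cast (1,425 − 145 abstaining = 1,280); a majority of 1280 is 641, so 641 needed; 640 in favor. Not satisfied.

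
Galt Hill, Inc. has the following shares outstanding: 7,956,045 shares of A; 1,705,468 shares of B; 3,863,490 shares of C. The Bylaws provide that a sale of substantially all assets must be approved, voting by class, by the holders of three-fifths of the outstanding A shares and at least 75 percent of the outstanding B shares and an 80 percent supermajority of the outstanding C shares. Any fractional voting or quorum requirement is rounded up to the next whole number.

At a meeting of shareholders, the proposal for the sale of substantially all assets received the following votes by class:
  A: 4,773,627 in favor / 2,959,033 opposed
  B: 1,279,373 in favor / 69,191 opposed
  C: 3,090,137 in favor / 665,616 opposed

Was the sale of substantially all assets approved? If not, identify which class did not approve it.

A: 3/5 of 7956045 = 4773627; 4,773,627 required, 4,773,627 in favor — approved.
B: 3/4 of 1705468 = 1279101; 1,279,101 required, 1,279,373 in favor — approved.
C: 4/5 of 3863490 = 3090792; 3,090,792 required, 3,090,137 in favor — not approved.

Not approved — the C shares did not give the required vote.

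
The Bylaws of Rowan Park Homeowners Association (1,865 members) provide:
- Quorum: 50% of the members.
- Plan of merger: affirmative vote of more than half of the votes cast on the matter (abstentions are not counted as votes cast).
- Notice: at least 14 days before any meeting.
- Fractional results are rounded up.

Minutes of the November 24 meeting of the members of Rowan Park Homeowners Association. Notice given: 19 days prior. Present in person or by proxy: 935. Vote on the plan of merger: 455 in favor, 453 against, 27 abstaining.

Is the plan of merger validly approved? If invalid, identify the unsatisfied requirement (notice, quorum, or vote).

Valid — all requirements satisfied.

Notice: 19 days given; 14 required. Satisfied.
Quorum: 50% of 1,865 = 932.50, rounded up to 933; 935 present. Satisfied.
Vote: requires a majority of the votes cast (935 − 27 abstaining = 908); a majority of 908 is 455, so 455 needed; 455 in favor. Satisfied.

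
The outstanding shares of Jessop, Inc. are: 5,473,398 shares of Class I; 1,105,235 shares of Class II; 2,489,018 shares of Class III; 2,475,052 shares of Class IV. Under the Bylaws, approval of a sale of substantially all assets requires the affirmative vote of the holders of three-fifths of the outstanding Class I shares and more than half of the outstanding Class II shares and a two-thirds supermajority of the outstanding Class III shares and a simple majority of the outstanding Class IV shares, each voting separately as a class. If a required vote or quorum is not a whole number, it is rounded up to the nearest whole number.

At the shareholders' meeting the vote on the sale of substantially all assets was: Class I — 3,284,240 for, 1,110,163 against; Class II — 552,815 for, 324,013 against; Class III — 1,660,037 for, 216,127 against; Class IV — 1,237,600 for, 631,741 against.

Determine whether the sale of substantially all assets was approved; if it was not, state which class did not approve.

Class I: 3/5 of 5473398 = 3284038.80, rounded up to 3284039; 3,284,039 required, 3,284,240 in favor — approved.
Class II: a majority of 1105235 is 552618; 552,618 required, 552,815 in favor — approved.
Class III: 2/3 of 2489018 = 1659345.33, rounded up to 1659346; 1,659,346 required, 1,660,037 in favor — approved.
Class IV: a majority of 2475052 is 1237527; 1,237,527 required, 1,237,600 in favor — approved.

Approved — every class gave the required vote.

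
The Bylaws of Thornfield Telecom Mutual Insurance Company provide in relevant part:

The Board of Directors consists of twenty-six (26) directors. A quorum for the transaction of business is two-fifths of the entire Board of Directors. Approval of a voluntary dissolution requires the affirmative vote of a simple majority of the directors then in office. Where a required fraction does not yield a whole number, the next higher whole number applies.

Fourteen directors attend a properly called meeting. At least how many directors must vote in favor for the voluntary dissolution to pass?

The voluntary dissolution requires a majority of the directors then in office (26).
A majority of 26 is 14.

14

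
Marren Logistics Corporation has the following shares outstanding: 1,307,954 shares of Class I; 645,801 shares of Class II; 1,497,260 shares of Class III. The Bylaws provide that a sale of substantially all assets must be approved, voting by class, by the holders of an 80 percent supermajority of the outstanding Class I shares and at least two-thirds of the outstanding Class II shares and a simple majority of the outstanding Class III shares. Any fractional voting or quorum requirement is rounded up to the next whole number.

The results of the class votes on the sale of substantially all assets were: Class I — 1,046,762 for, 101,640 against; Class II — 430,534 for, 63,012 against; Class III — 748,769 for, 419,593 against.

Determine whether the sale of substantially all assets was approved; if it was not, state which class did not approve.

Class I: 4/5 of 1307954 = 1046363.20, rounded up to 1046364; 1,046,364 required, 1,046,762 in favor — approved.
Class II: 2/3 of 645801 = 430534; 430,534 required, 430,534 in favor — approved.
Class III: a majority of 1497260 is 748631; 748,631 required, 748,769 in favor — approved.

Approved — every class gave the required vote.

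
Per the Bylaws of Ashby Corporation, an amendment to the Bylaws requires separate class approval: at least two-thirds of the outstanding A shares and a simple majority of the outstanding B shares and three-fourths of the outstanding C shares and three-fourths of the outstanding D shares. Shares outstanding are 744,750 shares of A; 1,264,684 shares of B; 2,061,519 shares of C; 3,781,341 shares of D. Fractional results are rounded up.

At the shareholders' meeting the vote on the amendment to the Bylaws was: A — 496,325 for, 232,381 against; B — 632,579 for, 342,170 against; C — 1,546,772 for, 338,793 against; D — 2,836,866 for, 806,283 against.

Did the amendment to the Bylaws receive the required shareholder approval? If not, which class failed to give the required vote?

Not approved — the A shares did not give the required vote.

A: 2/3 of 744750 = 496500; 496,500 required, 496,325 in favor — not approved.
B: a majority of 1264684 is 632343; 632,343 required, 632,579 in favor — approved.
C: 3/4 of 2061519 = 1546139.25, rounded up to 1546140; 1,546,140 required, 1,546,772 in favor — approved.
D: 3/4 of 3781341 = 2836005.75, rounded up to 2836006; 2,836,006 required, 2,836,866 in favor — approved.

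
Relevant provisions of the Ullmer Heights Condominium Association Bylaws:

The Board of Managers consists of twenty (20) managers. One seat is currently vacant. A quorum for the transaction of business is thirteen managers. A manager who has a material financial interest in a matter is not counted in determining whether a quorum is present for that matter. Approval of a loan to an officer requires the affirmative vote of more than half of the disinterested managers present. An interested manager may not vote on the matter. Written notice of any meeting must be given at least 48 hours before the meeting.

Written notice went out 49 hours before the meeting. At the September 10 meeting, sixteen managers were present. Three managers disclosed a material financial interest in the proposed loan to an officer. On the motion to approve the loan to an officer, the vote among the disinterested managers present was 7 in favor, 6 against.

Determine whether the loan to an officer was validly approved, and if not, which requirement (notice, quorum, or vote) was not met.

Valid — all requirements satisfied.

Notice: 49 hours given; 48 required (49 ≥ 48). Satisfied.
Quorum: 16 present, but the 3 interested managers do not count, leaving 13. Quorum is 13. Satisfied.
Vote: the loan to an officer requires a majority of the disinterested managers present (16 − 3 = 13). A majority of 13 is 7, so 7 affirmative votes are needed; 7 voted in favor. Satisfied.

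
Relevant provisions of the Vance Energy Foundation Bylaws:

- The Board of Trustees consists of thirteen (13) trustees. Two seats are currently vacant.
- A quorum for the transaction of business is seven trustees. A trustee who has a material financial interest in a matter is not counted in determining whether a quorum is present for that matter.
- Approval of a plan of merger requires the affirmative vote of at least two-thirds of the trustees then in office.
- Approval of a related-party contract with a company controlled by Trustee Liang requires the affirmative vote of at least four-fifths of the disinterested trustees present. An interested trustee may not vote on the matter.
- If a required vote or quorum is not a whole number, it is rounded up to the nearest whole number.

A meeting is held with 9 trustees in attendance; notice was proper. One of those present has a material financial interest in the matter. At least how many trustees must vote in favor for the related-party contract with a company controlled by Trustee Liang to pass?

The related-party contract with a company controlled by Trustee Liang requires four-fifths of the disinterested trustees present (9 − 1 = 8).
4/5 of 8 = 6.40, rounded up to 7.

7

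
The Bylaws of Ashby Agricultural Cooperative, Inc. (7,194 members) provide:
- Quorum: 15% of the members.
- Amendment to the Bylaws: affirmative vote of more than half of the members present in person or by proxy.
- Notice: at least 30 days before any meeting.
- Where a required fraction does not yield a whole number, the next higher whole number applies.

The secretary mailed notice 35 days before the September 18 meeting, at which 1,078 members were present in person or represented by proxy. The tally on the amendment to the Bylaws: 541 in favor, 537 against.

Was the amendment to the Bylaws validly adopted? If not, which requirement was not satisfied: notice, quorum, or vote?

Notice: 35 days given; 30 required. Satisfied.
Quorum: 15% of 7,194 = 1,079.10, rounded up to 1,080; 1,078 present. Not satisfied.
Vote: requires a majority of those present (1,078); a majority of 1078 is 540, so 540 needed; 541 in favor. Satisfied.

Invalid — quorum requirement not satisfied.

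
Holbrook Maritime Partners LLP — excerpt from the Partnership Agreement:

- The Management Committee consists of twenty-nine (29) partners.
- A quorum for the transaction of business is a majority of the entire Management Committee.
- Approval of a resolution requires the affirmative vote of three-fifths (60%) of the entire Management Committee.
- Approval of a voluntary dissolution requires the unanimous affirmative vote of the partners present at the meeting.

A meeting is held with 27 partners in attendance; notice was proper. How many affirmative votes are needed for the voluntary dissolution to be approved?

27

The voluntary dissolution requires the unanimous vote of the partners present (27).
Unanimous means all 27.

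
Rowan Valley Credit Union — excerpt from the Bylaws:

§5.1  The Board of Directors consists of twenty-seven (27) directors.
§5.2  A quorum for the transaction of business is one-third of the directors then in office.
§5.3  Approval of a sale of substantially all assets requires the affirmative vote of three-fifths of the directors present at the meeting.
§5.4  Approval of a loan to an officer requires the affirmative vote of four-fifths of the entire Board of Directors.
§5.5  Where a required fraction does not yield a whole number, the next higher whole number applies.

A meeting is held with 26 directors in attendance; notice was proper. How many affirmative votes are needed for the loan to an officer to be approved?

The loan to an officer requires four-fifths of the entire Board of Directors (27).
4/5 of 27 = 21.60, rounded up to 22.

22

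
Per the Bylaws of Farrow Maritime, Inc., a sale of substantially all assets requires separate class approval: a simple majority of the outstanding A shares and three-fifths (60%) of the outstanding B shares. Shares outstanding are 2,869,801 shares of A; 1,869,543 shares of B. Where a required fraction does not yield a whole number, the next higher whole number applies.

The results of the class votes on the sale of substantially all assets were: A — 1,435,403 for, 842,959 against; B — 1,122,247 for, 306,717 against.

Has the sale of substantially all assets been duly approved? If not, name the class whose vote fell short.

A: a majority of 2869801 is 1434901; 1,434,901 required, 1,435,403 in favor — approved.
B: 3/5 of 1869543 = 1121725.80, rounded up to 1121726; 1,121,726 required, 1,122,247 in favor — approved.

Approved — every class gave the required vote.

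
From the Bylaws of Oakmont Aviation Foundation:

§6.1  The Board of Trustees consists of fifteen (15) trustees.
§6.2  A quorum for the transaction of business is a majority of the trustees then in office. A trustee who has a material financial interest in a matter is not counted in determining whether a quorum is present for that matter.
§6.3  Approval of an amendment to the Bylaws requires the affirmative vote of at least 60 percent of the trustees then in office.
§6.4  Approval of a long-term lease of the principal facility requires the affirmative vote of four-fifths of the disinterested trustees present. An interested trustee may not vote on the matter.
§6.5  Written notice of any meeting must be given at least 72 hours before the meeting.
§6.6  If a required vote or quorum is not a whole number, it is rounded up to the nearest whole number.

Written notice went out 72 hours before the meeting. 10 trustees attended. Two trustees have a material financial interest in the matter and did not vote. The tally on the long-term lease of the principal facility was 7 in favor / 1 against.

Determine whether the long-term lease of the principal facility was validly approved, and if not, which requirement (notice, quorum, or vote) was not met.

Valid — all requirements satisfied.

Notice: 72 hours given; 72 required (72 ≥ 72). Satisfied.
Quorum: 10 present, but the 2 interested trustees do not count, leaving 8. Quorum is 8. Satisfied.
Vote: the long-term lease of the principal facility requires four-fifths of the disinterested trustees present (10 − 2 = 8). 4/5 of 8 = 6.40, rounded up to 7, so 7 affirmative votes are needed; 7 voted in favor. Satisfied.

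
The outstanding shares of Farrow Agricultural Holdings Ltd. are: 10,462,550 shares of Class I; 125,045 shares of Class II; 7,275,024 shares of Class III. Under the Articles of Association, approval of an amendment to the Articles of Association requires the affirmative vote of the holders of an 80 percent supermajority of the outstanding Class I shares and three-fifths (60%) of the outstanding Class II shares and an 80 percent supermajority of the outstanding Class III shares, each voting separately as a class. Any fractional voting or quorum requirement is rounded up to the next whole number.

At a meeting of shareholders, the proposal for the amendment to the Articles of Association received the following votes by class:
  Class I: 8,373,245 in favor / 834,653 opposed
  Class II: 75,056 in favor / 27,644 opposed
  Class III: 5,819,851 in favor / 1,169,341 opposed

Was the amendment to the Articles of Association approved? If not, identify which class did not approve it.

Class I: 4/5 of 10462550 = 8370040; 8,370,040 required, 8,373,245 in favor — approved.
Class II: 3/5 of 125045 = 75027; 75,027 required, 75,056 in favor — approved.
Class III: 4/5 of 7275024 = 5820019.20, rounded up to 5820020; 5,820,020 required, 5,819,851 in favor — not approved.

Not approved — the Class III shares did not give the required vote.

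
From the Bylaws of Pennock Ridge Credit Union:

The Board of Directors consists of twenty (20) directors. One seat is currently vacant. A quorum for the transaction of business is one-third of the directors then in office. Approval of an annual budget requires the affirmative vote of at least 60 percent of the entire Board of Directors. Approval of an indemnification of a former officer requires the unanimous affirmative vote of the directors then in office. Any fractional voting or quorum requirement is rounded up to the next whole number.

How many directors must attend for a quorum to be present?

1/3 of 19 = 6.33, rounded up to 7.

7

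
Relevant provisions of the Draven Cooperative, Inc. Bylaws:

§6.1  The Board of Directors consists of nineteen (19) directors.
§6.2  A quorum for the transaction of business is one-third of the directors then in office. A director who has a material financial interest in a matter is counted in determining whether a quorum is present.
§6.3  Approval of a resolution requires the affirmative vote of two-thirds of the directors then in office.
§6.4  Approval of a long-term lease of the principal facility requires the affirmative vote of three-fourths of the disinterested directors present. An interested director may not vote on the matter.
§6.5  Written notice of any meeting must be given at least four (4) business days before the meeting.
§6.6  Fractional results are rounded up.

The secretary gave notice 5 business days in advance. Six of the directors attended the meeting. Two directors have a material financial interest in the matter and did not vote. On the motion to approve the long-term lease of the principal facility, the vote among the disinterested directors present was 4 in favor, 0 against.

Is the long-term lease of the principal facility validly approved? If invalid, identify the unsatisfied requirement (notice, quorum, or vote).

Invalid — quorum requirement not satisfied.

Notice: 5 business days given; 4 required (5 ≥ 4). Satisfied.
Quorum: 6 present (interested directors count toward quorum); quorum is 7. Not satisfied.
Vote: the long-term lease of the principal facility requires three-fourths of the disinterested directors present (6 − 2 = 4). 3/4 of 4 = 3, so 3 affirmative votes are needed; 4 voted in favor. Satisfied. (Moot — without a quorum no business can be validly transacted.)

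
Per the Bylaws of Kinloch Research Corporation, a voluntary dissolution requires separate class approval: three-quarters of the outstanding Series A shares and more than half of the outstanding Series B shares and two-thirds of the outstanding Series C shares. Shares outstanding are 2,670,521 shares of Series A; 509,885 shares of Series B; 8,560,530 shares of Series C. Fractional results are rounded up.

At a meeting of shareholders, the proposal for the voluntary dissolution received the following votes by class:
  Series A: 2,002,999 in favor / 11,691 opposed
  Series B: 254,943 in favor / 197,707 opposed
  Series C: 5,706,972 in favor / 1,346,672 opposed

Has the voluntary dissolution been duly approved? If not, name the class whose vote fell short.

Not approved — the Series C shares did not give the required vote.

Series A: 3/4 of 2670521 = 2002890.75, rounded up to 2002891; 2,002,891 required, 2,002,999 in favor — approved.
Series B: a majority of 509885 is 254943; 254,943 required, 254,943 in favor — approved.
Series C: 2/3 of 8560530 = 5707020; 5,707,020 required, 5,706,972 in favor — not approved.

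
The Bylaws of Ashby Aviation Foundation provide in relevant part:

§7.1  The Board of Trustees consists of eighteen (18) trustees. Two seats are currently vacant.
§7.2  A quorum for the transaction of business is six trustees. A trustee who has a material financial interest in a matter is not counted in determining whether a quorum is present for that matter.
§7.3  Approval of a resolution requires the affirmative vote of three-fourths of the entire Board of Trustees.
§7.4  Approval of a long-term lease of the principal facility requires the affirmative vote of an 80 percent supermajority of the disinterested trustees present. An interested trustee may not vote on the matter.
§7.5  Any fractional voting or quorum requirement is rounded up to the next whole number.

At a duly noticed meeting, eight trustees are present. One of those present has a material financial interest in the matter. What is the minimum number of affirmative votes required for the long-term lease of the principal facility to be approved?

The long-term lease of the principal facility requires four-fifths of the disinterested trustees present (8 − 1 = 7).
4/5 of 7 = 5.60, rounded up to 6.

6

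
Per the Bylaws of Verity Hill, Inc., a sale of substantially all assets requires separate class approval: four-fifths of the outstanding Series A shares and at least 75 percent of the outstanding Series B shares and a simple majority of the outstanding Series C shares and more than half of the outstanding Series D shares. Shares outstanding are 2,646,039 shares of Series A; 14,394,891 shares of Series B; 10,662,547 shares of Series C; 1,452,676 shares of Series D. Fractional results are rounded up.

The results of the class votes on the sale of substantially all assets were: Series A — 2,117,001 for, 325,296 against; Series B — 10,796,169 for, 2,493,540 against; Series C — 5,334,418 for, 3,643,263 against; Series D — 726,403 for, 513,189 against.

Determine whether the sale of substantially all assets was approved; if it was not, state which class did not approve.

Series A: 4/5 of 2646039 = 2116831.20, rounded up to 2116832; 2,116,832 required, 2,117,001 in favor — approved.
Series B: 3/4 of 14394891 = 10796168.25, rounded up to 10796169; 10,796,169 required, 10,796,169 in favor — approved.
Series C: a majority of 10662547 is 5331274; 5,331,274 required, 5,334,418 in favor — approved.
Series D: a majority of 1452676 is 726339; 726,339 required, 726,403 in favor — approved.

Approved — every class gave the required vote.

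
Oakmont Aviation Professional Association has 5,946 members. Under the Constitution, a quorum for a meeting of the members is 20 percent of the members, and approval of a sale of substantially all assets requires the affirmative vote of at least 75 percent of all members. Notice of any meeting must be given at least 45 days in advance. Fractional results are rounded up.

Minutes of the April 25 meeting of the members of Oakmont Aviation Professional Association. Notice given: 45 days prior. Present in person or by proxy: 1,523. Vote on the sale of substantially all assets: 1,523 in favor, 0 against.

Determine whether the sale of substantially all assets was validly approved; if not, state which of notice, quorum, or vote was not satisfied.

Notice: 45 days given; 45 required. Satisfied.
Quorum: 20% of 5,946 = 1,189.20, rounded up to 1,190; 1,523 present. Satisfied.
Vote: requires three-fourths of all members (5,946); 3/4 of 5946 = 4459.50, rounded up to 4460, so 4,460 needed; 1,523 in favor. Not satisfied.

Invalid — vote requirement not satisfied.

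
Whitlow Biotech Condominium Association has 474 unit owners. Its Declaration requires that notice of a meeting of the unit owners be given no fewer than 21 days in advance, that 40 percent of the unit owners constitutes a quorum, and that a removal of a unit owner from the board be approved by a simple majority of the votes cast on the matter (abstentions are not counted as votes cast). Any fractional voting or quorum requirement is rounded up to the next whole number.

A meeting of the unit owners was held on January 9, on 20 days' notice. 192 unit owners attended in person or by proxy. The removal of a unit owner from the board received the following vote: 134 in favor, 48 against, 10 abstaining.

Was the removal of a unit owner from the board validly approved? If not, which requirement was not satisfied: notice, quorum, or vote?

Invalid — notice requirement not satisfied.

Notice: 20 days given; 21 required. Not satisfied.
Quorum: 40% of 474 = 189.60, rounded up to 190; 192 present. Satisfied.
Vote: requires a majority of the votes cast (192 − 10 abstaining = 182); a majority of 182 is 92, so 92 needed; 134 in favor. Satisfied.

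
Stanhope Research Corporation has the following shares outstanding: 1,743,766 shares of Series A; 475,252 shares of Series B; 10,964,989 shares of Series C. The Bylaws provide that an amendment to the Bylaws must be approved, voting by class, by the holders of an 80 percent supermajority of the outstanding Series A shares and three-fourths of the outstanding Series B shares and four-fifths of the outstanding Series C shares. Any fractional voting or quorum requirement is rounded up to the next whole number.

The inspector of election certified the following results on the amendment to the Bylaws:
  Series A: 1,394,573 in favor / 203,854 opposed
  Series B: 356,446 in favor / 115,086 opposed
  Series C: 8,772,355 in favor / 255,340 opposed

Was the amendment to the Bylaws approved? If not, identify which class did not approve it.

Series A: 4/5 of 1743766 = 1395012.80, rounded up to 1395013; 1,395,013 required, 1,394,573 in favor — not approved.
Series B: 3/4 of 475252 = 356439; 356,439 required, 356,446 in favor — approved.
Series C: 4/5 of 10964989 = 8771991.20, rounded up to 8771992; 8,771,992 required, 8,772,355 in favor — approved.

Not approved — the Series A shares did not give the required vote.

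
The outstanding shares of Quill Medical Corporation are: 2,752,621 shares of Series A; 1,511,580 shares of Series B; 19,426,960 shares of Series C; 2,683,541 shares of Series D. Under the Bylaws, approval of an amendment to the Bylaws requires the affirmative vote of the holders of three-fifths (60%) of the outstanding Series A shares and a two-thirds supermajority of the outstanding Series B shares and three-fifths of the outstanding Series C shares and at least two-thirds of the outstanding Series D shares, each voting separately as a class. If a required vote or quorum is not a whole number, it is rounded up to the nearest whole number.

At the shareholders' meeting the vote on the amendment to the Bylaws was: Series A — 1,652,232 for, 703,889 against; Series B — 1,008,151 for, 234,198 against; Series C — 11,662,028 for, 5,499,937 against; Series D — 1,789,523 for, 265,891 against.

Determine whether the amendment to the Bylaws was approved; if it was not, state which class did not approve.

Approved — every class gave the required vote.

Series A: 3/5 of 2752621 = 1651572.60, rounded up to 1651573; 1,651,573 required, 1,652,232 in favor — approved.
Series B: 2/3 of 1511580 = 1007720; 1,007,720 required, 1,008,151 in favor — approved.
Series C: 3/5 of 19426960 = 11656176; 11,656,176 required, 11,662,028 in favor — approved.
Series D: 2/3 of 2683541 = 1789027.33, rounded up to 1789028; 1,789,028 required, 1,789,523 in favor — approved.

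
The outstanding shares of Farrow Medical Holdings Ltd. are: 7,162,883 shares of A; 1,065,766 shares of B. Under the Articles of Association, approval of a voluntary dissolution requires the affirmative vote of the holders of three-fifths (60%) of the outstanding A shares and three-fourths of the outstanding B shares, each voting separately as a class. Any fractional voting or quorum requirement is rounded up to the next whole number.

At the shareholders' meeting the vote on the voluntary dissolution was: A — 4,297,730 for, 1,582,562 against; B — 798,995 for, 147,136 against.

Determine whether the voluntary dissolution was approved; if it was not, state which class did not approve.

Not approved — the B shares did not give the required vote.

A: 3/5 of 7162883 = 4297729.80, rounded up to 4297730; 4,297,730 required, 4,297,730 in favor — approved.
B: 3/4 of 1065766 = 799324.50, rounded up to 799325; 799,325 required, 798,995 in favor — not approved.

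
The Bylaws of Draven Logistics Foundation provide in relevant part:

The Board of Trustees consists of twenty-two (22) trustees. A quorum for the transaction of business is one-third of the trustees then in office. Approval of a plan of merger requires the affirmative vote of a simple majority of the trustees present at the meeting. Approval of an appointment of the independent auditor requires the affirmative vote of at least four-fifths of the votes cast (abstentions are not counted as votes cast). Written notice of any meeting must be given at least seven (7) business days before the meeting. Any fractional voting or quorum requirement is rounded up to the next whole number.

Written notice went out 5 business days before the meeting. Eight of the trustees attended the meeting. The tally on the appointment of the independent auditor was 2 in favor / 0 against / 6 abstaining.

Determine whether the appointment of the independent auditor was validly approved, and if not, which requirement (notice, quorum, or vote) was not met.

Notice: 5 business days given; 7 required (5 < 7). Not satisfied.
Quorum: 8 present; quorum is 8. Satisfied.
Vote: the appointment of the independent auditor requires four-fifths of the votes cast (8 present − 6 abstaining = 2). 4/5 of 2 = 1.60, rounded up to 2, so 2 affirmative votes are needed; 2 voted in favor. Satisfied.

Invalid — notice requirement not satisfied.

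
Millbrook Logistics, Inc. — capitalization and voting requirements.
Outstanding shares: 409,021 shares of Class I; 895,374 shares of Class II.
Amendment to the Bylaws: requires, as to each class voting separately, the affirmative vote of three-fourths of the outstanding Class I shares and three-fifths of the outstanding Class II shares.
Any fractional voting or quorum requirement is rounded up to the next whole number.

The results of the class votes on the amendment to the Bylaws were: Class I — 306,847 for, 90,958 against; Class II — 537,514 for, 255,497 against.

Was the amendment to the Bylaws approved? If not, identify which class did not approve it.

Approved — every class gave the required vote.

Class I: 3/4 of 409021 = 306765.75, rounded up to 306766; 306,766 required, 306,847 in favor — approved.
Class II: 3/5 of 895374 = 537224.40, rounded up to 537225; 537,225 required, 537,514 in favor — approved.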